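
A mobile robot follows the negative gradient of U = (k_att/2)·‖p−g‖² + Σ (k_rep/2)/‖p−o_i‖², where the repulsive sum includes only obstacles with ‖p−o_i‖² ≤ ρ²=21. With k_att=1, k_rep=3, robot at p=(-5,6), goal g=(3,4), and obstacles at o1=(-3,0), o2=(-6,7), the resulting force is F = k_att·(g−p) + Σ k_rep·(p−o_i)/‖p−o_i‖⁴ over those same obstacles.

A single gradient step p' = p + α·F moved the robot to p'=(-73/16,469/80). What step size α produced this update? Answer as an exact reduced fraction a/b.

F_att = 1·(g−p) = 1·(8,-2) = (8.0000,-2.0000)
o1: d²=40 > ρ²=21 → inactive
o2: d²=2 ≤ ρ²=21; F_rep = 3·(1,-1)/2² = (0.7500,-0.7500)
F = F_att + ΣF_rep = (8.7500,-2.7500)
Δp = p'−p = (0.4375,-0.1375); α = Δx/Fx = (7/16) / (35/4) = 1/20
check: Δy/Fy = (-11/80) / (-11/4) = 1/20 ✓

α = 1/20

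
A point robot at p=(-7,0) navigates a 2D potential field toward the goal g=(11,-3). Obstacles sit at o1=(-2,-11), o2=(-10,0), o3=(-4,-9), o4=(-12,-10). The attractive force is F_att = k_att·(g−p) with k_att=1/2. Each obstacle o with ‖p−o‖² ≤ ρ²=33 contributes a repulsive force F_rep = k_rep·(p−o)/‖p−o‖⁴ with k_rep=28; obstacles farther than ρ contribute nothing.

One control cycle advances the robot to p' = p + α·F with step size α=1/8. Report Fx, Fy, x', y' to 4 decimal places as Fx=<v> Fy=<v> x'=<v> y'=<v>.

Fx=10.0370 Fy=-1.5000 x'=-5.7454 y'=-0.1875

F_att = 1/2·(g−p) = 1/2·(18,-3) = (9.0000,-1.5000)
o1: d²=146 > ρ²=33 → inactive
o2: d²=9 ≤ ρ²=33; F_rep = 28·(3,0)/9² = (1.0370,0.0000)
o3: d²=90 > ρ²=33 → inactive
o4: d²=125 > ρ²=33 → inactive
F = F_att + ΣF_rep = (10.0370,-1.5000)
p' = p + 1/8·F = (-5.7454,-0.1875)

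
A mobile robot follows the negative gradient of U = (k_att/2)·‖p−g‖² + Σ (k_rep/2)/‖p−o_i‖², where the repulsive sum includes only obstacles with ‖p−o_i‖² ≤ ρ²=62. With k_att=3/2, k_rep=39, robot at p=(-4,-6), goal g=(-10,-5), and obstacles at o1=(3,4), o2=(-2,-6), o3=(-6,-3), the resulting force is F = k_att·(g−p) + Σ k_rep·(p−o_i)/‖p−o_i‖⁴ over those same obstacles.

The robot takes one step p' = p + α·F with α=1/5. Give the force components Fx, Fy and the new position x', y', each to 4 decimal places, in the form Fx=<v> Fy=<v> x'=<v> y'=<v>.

F_att = 3/2·(g−p) = 3/2·(-6,1) = (-9.0000,1.5000)
o1: d²=149 > ρ²=62 → inactive
o2: d²=4 ≤ ρ²=62; F_rep = 39·(-2,0)/4² = (-4.8750,0.0000)
o3: d²=13 ≤ ρ²=62; F_rep = 39·(2,-3)/13² = (0.4615,-0.6923)
F = F_att + ΣF_rep = (-13.4135,0.8077)
p' = p + 1/5·F = (-6.6827,-5.8385)

Fx=-13.4135 Fy=0.8077 x'=-6.6827 y'=-5.8385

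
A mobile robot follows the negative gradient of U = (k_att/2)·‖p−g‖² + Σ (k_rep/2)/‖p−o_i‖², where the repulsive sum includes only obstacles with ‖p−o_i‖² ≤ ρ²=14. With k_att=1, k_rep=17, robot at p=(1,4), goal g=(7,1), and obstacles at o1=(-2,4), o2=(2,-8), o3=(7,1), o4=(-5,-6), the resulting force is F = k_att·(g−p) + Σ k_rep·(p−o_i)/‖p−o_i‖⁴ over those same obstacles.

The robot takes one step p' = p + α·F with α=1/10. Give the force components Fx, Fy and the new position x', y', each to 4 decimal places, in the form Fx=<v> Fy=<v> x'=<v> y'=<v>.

Fx=6.6296 Fy=-3.0000 x'=1.6630 y'=3.7000

F_att = 1·(g−p) = 1·(6,-3) = (6.0000,-3.0000)
o1: d²=9 ≤ ρ²=14; F_rep = 17·(3,0)/9² = (0.6296,0.0000)
o2: d²=145 > ρ²=14 → inactive
o3: d²=45 > ρ²=14 → inactive
o4: d²=136 > ρ²=14 → inactive
F = F_att + ΣF_rep = (6.6296,-3.0000)
p' = p + 1/10·F = (1.6630,3.7000)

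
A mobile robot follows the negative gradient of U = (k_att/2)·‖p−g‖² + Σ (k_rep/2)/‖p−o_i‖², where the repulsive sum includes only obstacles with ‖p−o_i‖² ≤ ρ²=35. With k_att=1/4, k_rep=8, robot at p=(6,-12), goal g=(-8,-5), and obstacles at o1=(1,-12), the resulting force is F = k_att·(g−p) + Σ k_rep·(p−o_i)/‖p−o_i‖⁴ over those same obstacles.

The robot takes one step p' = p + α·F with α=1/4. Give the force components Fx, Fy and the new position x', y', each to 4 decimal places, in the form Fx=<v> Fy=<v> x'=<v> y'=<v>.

Fx=-3.4360 Fy=1.7500 x'=5.1410 y'=-11.5625

F_att = 1/4·(g−p) = 1/4·(-14,7) = (-3.5000,1.7500)
o1: d²=25 ≤ ρ²=35; F_rep = 8·(5,0)/25² = (0.0640,0.0000)
F = F_att + ΣF_rep = (-3.4360,1.7500)
p' = p + 1/4·F = (5.1410,-11.5625)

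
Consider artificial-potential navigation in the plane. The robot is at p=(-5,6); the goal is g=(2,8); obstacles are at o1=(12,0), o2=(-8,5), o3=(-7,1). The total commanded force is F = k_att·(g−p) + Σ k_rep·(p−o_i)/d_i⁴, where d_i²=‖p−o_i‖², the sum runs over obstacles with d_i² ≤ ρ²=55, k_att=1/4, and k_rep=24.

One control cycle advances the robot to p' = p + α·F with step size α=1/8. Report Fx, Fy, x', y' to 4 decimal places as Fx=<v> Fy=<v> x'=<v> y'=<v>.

Fx=2.5271 Fy=0.8827 x'=-4.6841 y'=6.1103

F_att = 1/4·(g−p) = 1/4·(7,2) = (1.7500,0.5000)
o1: d²=325 > ρ²=55 → inactive
o2: d²=10 ≤ ρ²=55; F_rep = 24·(3,1)/10² = (0.7200,0.2400)
o3: d²=29 ≤ ρ²=55; F_rep = 24·(2,5)/29² = (0.0571,0.1427)
F = F_att + ΣF_rep = (2.5271,0.8827)
p' = p + 1/8·F = (-4.6841,6.1103)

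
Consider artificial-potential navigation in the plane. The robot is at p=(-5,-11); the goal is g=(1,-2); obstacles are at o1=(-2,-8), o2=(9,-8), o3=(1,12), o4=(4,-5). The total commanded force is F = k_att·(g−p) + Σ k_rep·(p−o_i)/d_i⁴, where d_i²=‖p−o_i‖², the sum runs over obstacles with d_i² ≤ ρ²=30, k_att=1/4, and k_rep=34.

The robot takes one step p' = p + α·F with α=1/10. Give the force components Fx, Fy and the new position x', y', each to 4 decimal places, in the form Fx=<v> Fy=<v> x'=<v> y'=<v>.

F_att = 1/4·(g−p) = 1/4·(6,9) = (1.5000,2.2500)
o1: d²=18 ≤ ρ²=30; F_rep = 34·(-3,-3)/18² = (-0.3148,-0.3148)
o2: d²=205 > ρ²=30 → inactive
o3: d²=565 > ρ²=30 → inactive
o4: d²=117 > ρ²=30 → inactive
F = F_att + ΣF_rep = (1.1852,1.9352)
p' = p + 1/10·F = (-4.8815,-10.8065)

Fx=1.1852 Fy=1.9352 x'=-4.8815 y'=-10.8065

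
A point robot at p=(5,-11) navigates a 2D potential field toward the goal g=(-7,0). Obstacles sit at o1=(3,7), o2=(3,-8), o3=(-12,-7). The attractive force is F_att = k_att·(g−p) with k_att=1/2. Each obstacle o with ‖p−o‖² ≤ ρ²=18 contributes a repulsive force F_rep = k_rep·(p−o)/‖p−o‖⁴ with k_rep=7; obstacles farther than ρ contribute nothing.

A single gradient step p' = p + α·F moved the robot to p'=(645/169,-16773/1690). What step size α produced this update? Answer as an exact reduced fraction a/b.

α = 1/5

F_att = 1/2·(g−p) = 1/2·(-12,11) = (-6.0000,5.5000)
o1: d²=328 > ρ²=18 → inactive
o2: d²=13 ≤ ρ²=18; F_rep = 7·(2,-3)/13² = (0.0828,-0.1243)
o3: d²=305 > ρ²=18 → inactive
F = F_att + ΣF_rep = (-5.9172,5.3757)
Δp = p'−p = (-1.1834,1.0751); α = Δx/Fx = (-200/169) / (-1000/169) = 1/5
check: Δy/Fy = (1817/1690) / (1817/338) = 1/5 ✓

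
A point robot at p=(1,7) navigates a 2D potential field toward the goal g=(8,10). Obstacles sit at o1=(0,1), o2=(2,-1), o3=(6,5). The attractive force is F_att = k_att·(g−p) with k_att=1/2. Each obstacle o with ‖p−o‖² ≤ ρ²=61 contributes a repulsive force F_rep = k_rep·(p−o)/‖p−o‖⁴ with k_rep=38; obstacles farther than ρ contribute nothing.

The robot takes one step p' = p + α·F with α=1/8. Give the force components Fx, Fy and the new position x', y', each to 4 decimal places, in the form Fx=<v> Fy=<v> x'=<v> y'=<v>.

Fx=3.3018 Fy=1.7569 x'=1.4127 y'=7.2196

F_att = 1/2·(g−p) = 1/2·(7,3) = (3.5000,1.5000)
o1: d²=37 ≤ ρ²=61; F_rep = 38·(1,6)/37² = (0.0278,0.1665)
o2: d²=65 > ρ²=61 → inactive
o3: d²=29 ≤ ρ²=61; F_rep = 38·(-5,2)/29² = (-0.2259,0.0904)
F = F_att + ΣF_rep = (3.3018,1.7569)
p' = p + 1/8·F = (1.4127,7.2196)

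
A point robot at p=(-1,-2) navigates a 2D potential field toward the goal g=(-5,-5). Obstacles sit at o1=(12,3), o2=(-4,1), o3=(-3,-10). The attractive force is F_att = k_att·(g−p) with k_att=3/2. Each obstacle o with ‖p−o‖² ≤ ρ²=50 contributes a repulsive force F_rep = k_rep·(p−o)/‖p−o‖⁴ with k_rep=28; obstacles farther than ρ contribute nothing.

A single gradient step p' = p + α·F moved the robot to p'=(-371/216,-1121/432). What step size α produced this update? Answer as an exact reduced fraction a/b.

F_att = 3/2·(g−p) = 3/2·(-4,-3) = (-6.0000,-4.5000)
o1: d²=194 > ρ²=50 → inactive
o2: d²=18 ≤ ρ²=50; F_rep = 28·(3,-3)/18² = (0.2593,-0.2593)
o3: d²=68 > ρ²=50 → inactive
F = F_att + ΣF_rep = (-5.7407,-4.7593)
Δp = p'−p = (-0.7176,-0.5949); α = Δx/Fx = (-155/216) / (-155/27) = 1/8
check: Δy/Fy = (-257/432) / (-257/54) = 1/8 ✓

α = 1/8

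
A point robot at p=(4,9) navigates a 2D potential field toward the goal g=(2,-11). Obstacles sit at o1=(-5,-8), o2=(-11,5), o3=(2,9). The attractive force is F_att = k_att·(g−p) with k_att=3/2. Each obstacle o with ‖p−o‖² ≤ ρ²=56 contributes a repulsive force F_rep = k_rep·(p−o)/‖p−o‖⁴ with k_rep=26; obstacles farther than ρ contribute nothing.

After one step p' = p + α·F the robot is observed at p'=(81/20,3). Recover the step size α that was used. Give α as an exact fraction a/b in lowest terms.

α = 1/5

F_att = 3/2·(g−p) = 3/2·(-2,-20) = (-3.0000,-30.0000)
o1: d²=370 > ρ²=56 → inactive
o2: d²=241 > ρ²=56 → inactive
o3: d²=4 ≤ ρ²=56; F_rep = 26·(2,0)/4² = (3.2500,0.0000)
F = F_att + ΣF_rep = (0.2500,-30.0000)
Δp = p'−p = (0.0500,-6.0000); α = Δx/Fx = (1/20) / (1/4) = 1/5
check: Δy/Fy = (-6) / (-30) = 1/5 ✓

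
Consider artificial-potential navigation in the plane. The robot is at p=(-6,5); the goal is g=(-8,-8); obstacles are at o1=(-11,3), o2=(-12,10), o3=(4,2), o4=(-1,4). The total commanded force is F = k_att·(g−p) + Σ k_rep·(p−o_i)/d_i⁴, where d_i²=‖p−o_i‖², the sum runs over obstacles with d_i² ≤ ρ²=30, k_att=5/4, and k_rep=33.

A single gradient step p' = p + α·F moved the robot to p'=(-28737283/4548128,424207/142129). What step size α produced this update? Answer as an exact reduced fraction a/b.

α = 1/8

F_att = 5/4·(g−p) = 5/4·(-2,-13) = (-2.5000,-16.2500)
o1: d²=29 ≤ ρ²=30; F_rep = 33·(5,2)/29² = (0.1962,0.0785)
o2: d²=61 > ρ²=30 → inactive
o3: d²=109 > ρ²=30 → inactive
o4: d²=26 ≤ ρ²=30; F_rep = 33·(-5,1)/26² = (-0.2441,0.0488)
F = F_att + ΣF_rep = (-2.5479,-16.1227)
Δp = p'−p = (-0.3185,-2.0153); α = Δx/Fx = (-1448515/4548128) / (-1448515/568516) = 1/8
check: Δy/Fy = (-286438/142129) / (-2291504/142129) = 1/8 ✓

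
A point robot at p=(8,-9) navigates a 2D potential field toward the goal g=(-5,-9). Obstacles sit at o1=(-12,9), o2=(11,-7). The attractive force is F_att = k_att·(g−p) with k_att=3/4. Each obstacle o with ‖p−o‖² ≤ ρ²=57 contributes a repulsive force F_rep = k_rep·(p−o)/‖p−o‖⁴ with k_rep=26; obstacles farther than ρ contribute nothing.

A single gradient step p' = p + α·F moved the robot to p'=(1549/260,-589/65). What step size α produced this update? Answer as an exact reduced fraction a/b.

F_att = 3/4·(g−p) = 3/4·(-13,0) = (-9.7500,0.0000)
o1: d²=724 > ρ²=57 → inactive
o2: d²=13 ≤ ρ²=57; F_rep = 26·(-3,-2)/13² = (-0.4615,-0.3077)
F = F_att + ΣF_rep = (-10.2115,-0.3077)
Δp = p'−p = (-2.0423,-0.0615); α = Δx/Fx = (-531/260) / (-531/52) = 1/5
check: Δy/Fy = (-4/65) / (-4/13) = 1/5 ✓

α = 1/5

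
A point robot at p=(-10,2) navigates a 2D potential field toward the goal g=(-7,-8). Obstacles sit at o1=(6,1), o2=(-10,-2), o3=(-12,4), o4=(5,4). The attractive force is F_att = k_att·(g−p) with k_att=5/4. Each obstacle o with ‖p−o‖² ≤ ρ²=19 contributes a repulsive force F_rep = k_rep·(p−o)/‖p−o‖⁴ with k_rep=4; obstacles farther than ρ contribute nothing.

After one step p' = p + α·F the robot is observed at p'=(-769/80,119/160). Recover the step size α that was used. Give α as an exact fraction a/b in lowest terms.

α = 1/10

F_att = 5/4·(g−p) = 5/4·(3,-10) = (3.7500,-12.5000)
o1: d²=257 > ρ²=19 → inactive
o2: d²=16 ≤ ρ²=19; F_rep = 4·(0,4)/16² = (0.0000,0.0625)
o3: d²=8 ≤ ρ²=19; F_rep = 4·(2,-2)/8² = (0.1250,-0.1250)
o4: d²=229 > ρ²=19 → inactive
F = F_att + ΣF_rep = (3.8750,-12.5625)
Δp = p'−p = (0.3875,-1.2563); α = Δx/Fx = (31/80) / (31/8) = 1/10
check: Δy/Fy = (-201/160) / (-201/16) = 1/10 ✓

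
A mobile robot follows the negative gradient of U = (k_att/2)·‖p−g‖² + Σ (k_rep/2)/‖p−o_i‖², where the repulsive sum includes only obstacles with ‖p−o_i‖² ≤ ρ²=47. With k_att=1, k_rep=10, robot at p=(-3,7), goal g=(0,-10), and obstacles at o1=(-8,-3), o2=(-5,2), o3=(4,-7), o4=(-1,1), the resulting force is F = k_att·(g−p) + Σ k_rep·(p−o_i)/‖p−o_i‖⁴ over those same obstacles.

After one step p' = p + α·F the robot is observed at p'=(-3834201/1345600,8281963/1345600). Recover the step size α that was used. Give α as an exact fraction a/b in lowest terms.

α = 1/20

F_att = 1·(g−p) = 1·(3,-17) = (3.0000,-17.0000)
o1: d²=125 > ρ²=47 → inactive
o2: d²=29 ≤ ρ²=47; F_rep = 10·(2,5)/29² = (0.0238,0.0595)
o3: d²=245 > ρ²=47 → inactive
o4: d²=40 ≤ ρ²=47; F_rep = 10·(-2,6)/40² = (-0.0125,0.0375)
F = F_att + ΣF_rep = (3.0113,-16.9030)
Δp = p'−p = (0.1506,-0.8452); α = Δx/Fx = (202599/1345600) / (202599/67280) = 1/20
check: Δy/Fy = (-1137237/1345600) / (-1137237/67280) = 1/20 ✓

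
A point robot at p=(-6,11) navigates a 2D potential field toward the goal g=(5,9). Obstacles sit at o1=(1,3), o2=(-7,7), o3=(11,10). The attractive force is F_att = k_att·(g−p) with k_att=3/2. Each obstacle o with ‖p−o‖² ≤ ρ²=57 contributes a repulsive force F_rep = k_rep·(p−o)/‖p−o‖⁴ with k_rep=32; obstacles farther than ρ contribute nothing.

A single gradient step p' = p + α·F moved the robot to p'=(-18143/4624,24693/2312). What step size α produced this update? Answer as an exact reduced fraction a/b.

F_att = 3/2·(g−p) = 3/2·(11,-2) = (16.5000,-3.0000)
o1: d²=113 > ρ²=57 → inactive
o2: d²=17 ≤ ρ²=57; F_rep = 32·(1,4)/17² = (0.1107,0.4429)
o3: d²=290 > ρ²=57 → inactive
F = F_att + ΣF_rep = (16.6107,-2.5571)
Δp = p'−p = (2.0763,-0.3196); α = Δx/Fx = (9601/4624) / (9601/578) = 1/8
check: Δy/Fy = (-739/2312) / (-739/289) = 1/8 ✓

α = 1/8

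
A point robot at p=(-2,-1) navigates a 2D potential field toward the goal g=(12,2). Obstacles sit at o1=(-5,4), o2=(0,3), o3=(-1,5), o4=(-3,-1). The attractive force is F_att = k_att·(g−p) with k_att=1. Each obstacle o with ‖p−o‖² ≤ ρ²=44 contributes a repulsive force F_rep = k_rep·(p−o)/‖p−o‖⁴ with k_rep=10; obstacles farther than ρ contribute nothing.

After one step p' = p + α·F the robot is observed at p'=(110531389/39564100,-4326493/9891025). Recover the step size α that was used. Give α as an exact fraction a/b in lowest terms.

F_att = 1·(g−p) = 1·(14,3) = (14.0000,3.0000)
o1: d²=34 ≤ ρ²=44; F_rep = 10·(3,-5)/34² = (0.0260,-0.0433)
o2: d²=20 ≤ ρ²=44; F_rep = 10·(-2,-4)/20² = (-0.0500,-0.1000)
o3: d²=37 ≤ ρ²=44; F_rep = 10·(-1,-6)/37² = (-0.0073,-0.0438)
o4: d²=1 ≤ ρ²=44; F_rep = 10·(1,0)/1² = (10.0000,0.0000)
F = F_att + ΣF_rep = (23.9686,2.8129)
Δp = p'−p = (4.7937,0.5626); α = Δx/Fx = (189659589/39564100) / (189659589/7912820) = 1/5
check: Δy/Fy = (5564532/9891025) / (5564532/1978205) = 1/5 ✓

α = 1/5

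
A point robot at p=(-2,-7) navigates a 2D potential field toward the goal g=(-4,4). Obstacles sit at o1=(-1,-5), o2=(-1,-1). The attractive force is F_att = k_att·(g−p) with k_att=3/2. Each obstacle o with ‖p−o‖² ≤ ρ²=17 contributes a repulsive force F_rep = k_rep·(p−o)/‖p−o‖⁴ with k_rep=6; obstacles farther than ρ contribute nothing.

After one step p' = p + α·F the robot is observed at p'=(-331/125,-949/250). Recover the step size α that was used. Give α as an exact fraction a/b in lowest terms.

α = 1/5

F_att = 3/2·(g−p) = 3/2·(-2,11) = (-3.0000,16.5000)
o1: d²=5 ≤ ρ²=17; F_rep = 6·(-1,-2)/5² = (-0.2400,-0.4800)
o2: d²=37 > ρ²=17 → inactive
F = F_att + ΣF_rep = (-3.2400,16.0200)
Δp = p'−p = (-0.6480,3.2040); α = Δx/Fx = (-81/125) / (-81/25) = 1/5
check: Δy/Fy = (801/250) / (801/50) = 1/5 ✓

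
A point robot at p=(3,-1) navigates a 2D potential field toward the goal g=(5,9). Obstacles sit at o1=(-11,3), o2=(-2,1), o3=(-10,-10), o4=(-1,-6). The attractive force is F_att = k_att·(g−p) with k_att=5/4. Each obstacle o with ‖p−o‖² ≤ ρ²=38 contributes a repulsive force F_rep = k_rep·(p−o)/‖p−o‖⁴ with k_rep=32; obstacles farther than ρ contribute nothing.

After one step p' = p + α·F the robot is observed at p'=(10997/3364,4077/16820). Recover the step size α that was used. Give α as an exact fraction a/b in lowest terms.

α = 1/10

F_att = 5/4·(g−p) = 5/4·(2,10) = (2.5000,12.5000)
o1: d²=212 > ρ²=38 → inactive
o2: d²=29 ≤ ρ²=38; F_rep = 32·(5,-2)/29² = (0.1902,-0.0761)
o3: d²=250 > ρ²=38 → inactive
o4: d²=41 > ρ²=38 → inactive
F = F_att + ΣF_rep = (2.6902,12.4239)
Δp = p'−p = (0.2690,1.2424); α = Δx/Fx = (905/3364) / (4525/1682) = 1/10
check: Δy/Fy = (20897/16820) / (20897/1682) = 1/10 ✓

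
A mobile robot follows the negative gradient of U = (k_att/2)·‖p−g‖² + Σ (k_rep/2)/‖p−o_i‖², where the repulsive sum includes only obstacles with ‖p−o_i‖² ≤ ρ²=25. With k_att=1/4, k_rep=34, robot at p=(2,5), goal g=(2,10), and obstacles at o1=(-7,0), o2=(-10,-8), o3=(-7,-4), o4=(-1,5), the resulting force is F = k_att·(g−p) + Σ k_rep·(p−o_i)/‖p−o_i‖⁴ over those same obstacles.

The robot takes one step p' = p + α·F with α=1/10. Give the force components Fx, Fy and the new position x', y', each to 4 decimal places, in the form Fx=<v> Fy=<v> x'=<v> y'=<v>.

F_att = 1/4·(g−p) = 1/4·(0,5) = (0.0000,1.2500)
o1: d²=106 > ρ²=25 → inactive
o2: d²=313 > ρ²=25 → inactive
o3: d²=162 > ρ²=25 → inactive
o4: d²=9 ≤ ρ²=25; F_rep = 34·(3,0)/9² = (1.2593,0.0000)
F = F_att + ΣF_rep = (1.2593,1.2500)
p' = p + 1/10·F = (2.1259,5.1250)

Fx=1.2593 Fy=1.2500 x'=2.1259 y'=5.1250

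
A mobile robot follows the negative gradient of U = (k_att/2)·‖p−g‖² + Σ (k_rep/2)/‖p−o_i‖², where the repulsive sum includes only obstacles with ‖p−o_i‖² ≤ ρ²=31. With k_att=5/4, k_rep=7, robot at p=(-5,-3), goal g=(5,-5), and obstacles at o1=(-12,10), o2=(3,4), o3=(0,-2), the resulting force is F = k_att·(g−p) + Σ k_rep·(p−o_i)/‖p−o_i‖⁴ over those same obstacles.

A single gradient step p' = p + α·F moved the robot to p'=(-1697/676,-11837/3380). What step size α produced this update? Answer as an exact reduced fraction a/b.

α = 1/5

F_att = 5/4·(g−p) = 5/4·(10,-2) = (12.5000,-2.5000)
o1: d²=218 > ρ²=31 → inactive
o2: d²=113 > ρ²=31 → inactive
o3: d²=26 ≤ ρ²=31; F_rep = 7·(-5,-1)/26² = (-0.0518,-0.0104)
F = F_att + ΣF_rep = (12.4482,-2.5104)
Δp = p'−p = (2.4896,-0.5021); α = Δx/Fx = (1683/676) / (8415/676) = 1/5
check: Δy/Fy = (-1697/3380) / (-1697/676) = 1/5 ✓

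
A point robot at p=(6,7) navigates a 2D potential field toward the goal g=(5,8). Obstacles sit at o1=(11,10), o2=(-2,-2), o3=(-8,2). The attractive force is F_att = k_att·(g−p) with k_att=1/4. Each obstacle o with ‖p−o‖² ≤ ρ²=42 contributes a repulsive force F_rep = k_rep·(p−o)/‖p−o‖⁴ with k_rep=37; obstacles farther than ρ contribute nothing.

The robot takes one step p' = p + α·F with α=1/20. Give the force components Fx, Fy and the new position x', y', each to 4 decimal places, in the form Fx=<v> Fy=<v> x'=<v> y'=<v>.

F_att = 1/4·(g−p) = 1/4·(-1,1) = (-0.2500,0.2500)
o1: d²=34 ≤ ρ²=42; F_rep = 37·(-5,-3)/34² = (-0.1600,-0.0960)
o2: d²=145 > ρ²=42 → inactive
o3: d²=221 > ρ²=42 → inactive
F = F_att + ΣF_rep = (-0.4100,0.1540)
p' = p + 1/20·F = (5.9795,7.0077)

Fx=-0.4100 Fy=0.1540 x'=5.9795 y'=7.0077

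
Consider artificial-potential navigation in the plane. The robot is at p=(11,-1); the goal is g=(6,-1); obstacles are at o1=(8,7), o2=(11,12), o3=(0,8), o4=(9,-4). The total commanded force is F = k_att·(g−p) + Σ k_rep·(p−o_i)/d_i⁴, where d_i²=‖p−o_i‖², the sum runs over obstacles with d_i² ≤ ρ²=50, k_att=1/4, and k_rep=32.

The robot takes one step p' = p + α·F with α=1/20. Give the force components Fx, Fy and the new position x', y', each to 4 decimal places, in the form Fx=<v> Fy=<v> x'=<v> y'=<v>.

Fx=-0.8713 Fy=0.5680 x'=10.9564 y'=-0.9716

F_att = 1/4·(g−p) = 1/4·(-5,0) = (-1.2500,0.0000)
o1: d²=73 > ρ²=50 → inactive
o2: d²=169 > ρ²=50 → inactive
o3: d²=202 > ρ²=50 → inactive
o4: d²=13 ≤ ρ²=50; F_rep = 32·(2,3)/13² = (0.3787,0.5680)
F = F_att + ΣF_rep = (-0.8713,0.5680)
p' = p + 1/20·F = (10.9564,-0.9716)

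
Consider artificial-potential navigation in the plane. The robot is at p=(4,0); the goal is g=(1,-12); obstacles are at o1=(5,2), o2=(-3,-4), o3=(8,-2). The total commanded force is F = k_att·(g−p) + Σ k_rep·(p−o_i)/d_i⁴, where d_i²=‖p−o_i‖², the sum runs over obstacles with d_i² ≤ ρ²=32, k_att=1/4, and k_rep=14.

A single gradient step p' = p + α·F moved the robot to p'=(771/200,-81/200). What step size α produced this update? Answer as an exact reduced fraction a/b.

α = 1/10

F_att = 1/4·(g−p) = 1/4·(-3,-12) = (-0.7500,-3.0000)
o1: d²=5 ≤ ρ²=32; F_rep = 14·(-1,-2)/5² = (-0.5600,-1.1200)
o2: d²=65 > ρ²=32 → inactive
o3: d²=20 ≤ ρ²=32; F_rep = 14·(-4,2)/20² = (-0.1400,0.0700)
F = F_att + ΣF_rep = (-1.4500,-4.0500)
Δp = p'−p = (-0.1450,-0.4050); α = Δx/Fx = (-29/200) / (-29/20) = 1/10
check: Δy/Fy = (-81/200) / (-81/20) = 1/10 ✓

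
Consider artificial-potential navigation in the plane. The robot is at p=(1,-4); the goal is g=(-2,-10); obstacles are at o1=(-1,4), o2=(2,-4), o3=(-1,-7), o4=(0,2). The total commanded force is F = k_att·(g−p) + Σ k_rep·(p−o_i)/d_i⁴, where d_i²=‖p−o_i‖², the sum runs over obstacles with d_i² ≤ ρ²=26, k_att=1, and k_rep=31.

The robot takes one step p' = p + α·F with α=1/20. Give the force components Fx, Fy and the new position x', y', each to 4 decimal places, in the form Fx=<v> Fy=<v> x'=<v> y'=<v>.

Fx=-33.6331 Fy=-5.4497 x'=-0.6817 y'=-4.2725

F_att = 1·(g−p) = 1·(-3,-6) = (-3.0000,-6.0000)
o1: d²=68 > ρ²=26 → inactive
o2: d²=1 ≤ ρ²=26; F_rep = 31·(-1,0)/1² = (-31.0000,0.0000)
o3: d²=13 ≤ ρ²=26; F_rep = 31·(2,3)/13² = (0.3669,0.5503)
o4: d²=37 > ρ²=26 → inactive
F = F_att + ΣF_rep = (-33.6331,-5.4497)
p' = p + 1/20·F = (-0.6817,-4.2725)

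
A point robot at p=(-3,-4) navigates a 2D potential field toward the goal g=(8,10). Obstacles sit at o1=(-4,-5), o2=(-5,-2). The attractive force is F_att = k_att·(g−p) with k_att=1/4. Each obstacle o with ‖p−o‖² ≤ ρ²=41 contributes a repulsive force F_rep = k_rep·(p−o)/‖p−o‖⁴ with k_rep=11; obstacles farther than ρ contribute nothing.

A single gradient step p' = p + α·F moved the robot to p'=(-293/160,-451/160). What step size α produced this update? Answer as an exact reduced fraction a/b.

F_att = 1/4·(g−p) = 1/4·(11,14) = (2.7500,3.5000)
o1: d²=2 ≤ ρ²=41; F_rep = 11·(1,1)/2² = (2.7500,2.7500)
o2: d²=8 ≤ ρ²=41; F_rep = 11·(2,-2)/8² = (0.3438,-0.3438)
F = F_att + ΣF_rep = (5.8438,5.9062)
Δp = p'−p = (1.1687,1.1812); α = Δx/Fx = (187/160) / (187/32) = 1/5
check: Δy/Fy = (189/160) / (189/32) = 1/5 ✓

α = 1/5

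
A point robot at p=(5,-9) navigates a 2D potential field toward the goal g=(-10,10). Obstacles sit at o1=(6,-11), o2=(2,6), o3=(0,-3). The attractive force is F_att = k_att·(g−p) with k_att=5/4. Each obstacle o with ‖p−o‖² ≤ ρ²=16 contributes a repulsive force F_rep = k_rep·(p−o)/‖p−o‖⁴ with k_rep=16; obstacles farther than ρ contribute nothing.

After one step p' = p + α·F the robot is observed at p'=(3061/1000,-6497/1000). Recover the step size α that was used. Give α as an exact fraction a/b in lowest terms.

F_att = 5/4·(g−p) = 5/4·(-15,19) = (-18.7500,23.7500)
o1: d²=5 ≤ ρ²=16; F_rep = 16·(-1,2)/5² = (-0.6400,1.2800)
o2: d²=234 > ρ²=16 → inactive
o3: d²=61 > ρ²=16 → inactive
F = F_att + ΣF_rep = (-19.3900,25.0300)
Δp = p'−p = (-1.9390,2.5030); α = Δx/Fx = (-1939/1000) / (-1939/100) = 1/10
check: Δy/Fy = (2503/1000) / (2503/100) = 1/10 ✓

α = 1/10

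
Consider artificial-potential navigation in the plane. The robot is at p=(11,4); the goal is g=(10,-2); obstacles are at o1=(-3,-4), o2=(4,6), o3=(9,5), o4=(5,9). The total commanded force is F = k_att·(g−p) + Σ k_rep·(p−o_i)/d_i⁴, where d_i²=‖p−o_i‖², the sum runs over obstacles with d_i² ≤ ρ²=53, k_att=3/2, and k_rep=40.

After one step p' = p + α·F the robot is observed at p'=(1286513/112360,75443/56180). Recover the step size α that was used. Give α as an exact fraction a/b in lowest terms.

F_att = 3/2·(g−p) = 3/2·(-1,-6) = (-1.5000,-9.0000)
o1: d²=260 > ρ²=53 → inactive
o2: d²=53 ≤ ρ²=53; F_rep = 40·(7,-2)/53² = (0.0997,-0.0285)
o3: d²=5 ≤ ρ²=53; F_rep = 40·(2,-1)/5² = (3.2000,-1.6000)
o4: d²=61 > ρ²=53 → inactive
F = F_att + ΣF_rep = (1.7997,-10.6285)
Δp = p'−p = (0.4499,-2.6571); α = Δx/Fx = (50553/112360) / (50553/28090) = 1/4
check: Δy/Fy = (-149277/56180) / (-149277/14045) = 1/4 ✓

α = 1/4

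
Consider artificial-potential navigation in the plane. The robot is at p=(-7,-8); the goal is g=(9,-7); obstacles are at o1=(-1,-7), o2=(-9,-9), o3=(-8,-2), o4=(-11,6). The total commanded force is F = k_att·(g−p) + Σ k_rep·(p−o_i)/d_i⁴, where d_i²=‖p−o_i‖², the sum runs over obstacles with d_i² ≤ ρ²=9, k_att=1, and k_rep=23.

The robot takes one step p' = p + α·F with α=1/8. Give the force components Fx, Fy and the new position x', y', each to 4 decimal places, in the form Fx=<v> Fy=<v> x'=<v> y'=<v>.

F_att = 1·(g−p) = 1·(16,1) = (16.0000,1.0000)
o1: d²=37 > ρ²=9 → inactive
o2: d²=5 ≤ ρ²=9; F_rep = 23·(2,1)/5² = (1.8400,0.9200)
o3: d²=37 > ρ²=9 → inactive
o4: d²=212 > ρ²=9 → inactive
F = F_att + ΣF_rep = (17.8400,1.9200)
p' = p + 1/8·F = (-4.7700,-7.7600)

Fx=17.8400 Fy=1.9200 x'=-4.7700 y'=-7.7600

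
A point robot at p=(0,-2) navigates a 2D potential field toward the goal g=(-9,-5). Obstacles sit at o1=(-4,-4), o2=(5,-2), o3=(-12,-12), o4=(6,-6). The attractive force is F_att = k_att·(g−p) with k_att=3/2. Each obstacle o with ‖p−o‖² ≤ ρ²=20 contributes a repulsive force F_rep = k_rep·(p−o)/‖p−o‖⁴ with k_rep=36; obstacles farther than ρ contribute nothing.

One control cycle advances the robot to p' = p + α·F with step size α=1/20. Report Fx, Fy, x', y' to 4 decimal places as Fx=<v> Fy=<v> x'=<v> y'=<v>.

F_att = 3/2·(g−p) = 3/2·(-9,-3) = (-13.5000,-4.5000)
o1: d²=20 ≤ ρ²=20; F_rep = 36·(4,2)/20² = (0.3600,0.1800)
o2: d²=25 > ρ²=20 → inactive
o3: d²=244 > ρ²=20 → inactive
o4: d²=52 > ρ²=20 → inactive
F = F_att + ΣF_rep = (-13.1400,-4.3200)
p' = p + 1/20·F = (-0.6570,-2.2160)

Fx=-13.1400 Fy=-4.3200 x'=-0.6570 y'=-2.2160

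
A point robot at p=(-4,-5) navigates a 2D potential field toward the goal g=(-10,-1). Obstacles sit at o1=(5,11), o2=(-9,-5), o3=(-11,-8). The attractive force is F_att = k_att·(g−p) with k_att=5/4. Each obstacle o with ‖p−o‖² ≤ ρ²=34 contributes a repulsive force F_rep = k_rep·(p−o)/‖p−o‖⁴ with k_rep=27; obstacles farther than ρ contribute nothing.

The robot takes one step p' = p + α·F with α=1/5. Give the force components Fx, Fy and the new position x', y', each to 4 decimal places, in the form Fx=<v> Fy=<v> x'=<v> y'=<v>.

F_att = 5/4·(g−p) = 5/4·(-6,4) = (-7.5000,5.0000)
o1: d²=337 > ρ²=34 → inactive
o2: d²=25 ≤ ρ²=34; F_rep = 27·(5,0)/25² = (0.2160,0.0000)
o3: d²=58 > ρ²=34 → inactive
F = F_att + ΣF_rep = (-7.2840,5.0000)
p' = p + 1/5·F = (-5.4568,-4.0000)

Fx=-7.2840 Fy=5.0000 x'=-5.4568 y'=-4.0000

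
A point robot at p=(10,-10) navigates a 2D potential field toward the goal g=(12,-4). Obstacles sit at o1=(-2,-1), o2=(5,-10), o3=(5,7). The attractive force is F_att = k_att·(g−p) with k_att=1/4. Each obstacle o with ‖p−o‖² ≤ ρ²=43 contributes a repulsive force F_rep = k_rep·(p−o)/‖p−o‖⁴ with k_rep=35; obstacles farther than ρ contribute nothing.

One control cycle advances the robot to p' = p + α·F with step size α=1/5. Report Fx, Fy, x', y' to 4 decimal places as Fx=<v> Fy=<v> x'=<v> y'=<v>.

F_att = 1/4·(g−p) = 1/4·(2,6) = (0.5000,1.5000)
o1: d²=225 > ρ²=43 → inactive
o2: d²=25 ≤ ρ²=43; F_rep = 35·(5,0)/25² = (0.2800,0.0000)
o3: d²=314 > ρ²=43 → inactive
F = F_att + ΣF_rep = (0.7800,1.5000)
p' = p + 1/5·F = (10.1560,-9.7000)

Fx=0.7800 Fy=1.5000 x'=10.1560 y'=-9.7000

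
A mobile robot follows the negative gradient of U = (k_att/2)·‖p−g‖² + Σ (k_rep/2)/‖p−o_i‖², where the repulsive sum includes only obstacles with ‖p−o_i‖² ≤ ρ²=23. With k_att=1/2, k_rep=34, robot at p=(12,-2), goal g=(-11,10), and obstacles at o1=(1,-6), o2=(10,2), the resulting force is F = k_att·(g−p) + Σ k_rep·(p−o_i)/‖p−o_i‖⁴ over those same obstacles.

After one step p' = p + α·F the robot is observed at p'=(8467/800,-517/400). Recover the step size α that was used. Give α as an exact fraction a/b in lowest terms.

α = 1/8

F_att = 1/2·(g−p) = 1/2·(-23,12) = (-11.5000,6.0000)
o1: d²=137 > ρ²=23 → inactive
o2: d²=20 ≤ ρ²=23; F_rep = 34·(2,-4)/20² = (0.1700,-0.3400)
F = F_att + ΣF_rep = (-11.3300,5.6600)
Δp = p'−p = (-1.4163,0.7075); α = Δx/Fx = (-1133/800) / (-1133/100) = 1/8
check: Δy/Fy = (283/400) / (283/50) = 1/8 ✓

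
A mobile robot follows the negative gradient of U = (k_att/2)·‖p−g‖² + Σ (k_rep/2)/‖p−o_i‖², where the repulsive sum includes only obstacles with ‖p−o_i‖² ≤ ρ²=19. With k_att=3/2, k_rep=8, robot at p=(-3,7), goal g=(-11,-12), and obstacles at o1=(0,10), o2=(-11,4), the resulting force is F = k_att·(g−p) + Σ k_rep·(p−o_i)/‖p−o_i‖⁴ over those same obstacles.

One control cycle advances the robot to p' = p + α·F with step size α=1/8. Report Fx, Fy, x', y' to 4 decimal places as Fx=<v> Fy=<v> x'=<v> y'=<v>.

F_att = 3/2·(g−p) = 3/2·(-8,-19) = (-12.0000,-28.5000)
o1: d²=18 ≤ ρ²=19; F_rep = 8·(-3,-3)/18² = (-0.0741,-0.0741)
o2: d²=73 > ρ²=19 → inactive
F = F_att + ΣF_rep = (-12.0741,-28.5741)
p' = p + 1/8·F = (-4.5093,3.4282)

Fx=-12.0741 Fy=-28.5741 x'=-4.5093 y'=3.4282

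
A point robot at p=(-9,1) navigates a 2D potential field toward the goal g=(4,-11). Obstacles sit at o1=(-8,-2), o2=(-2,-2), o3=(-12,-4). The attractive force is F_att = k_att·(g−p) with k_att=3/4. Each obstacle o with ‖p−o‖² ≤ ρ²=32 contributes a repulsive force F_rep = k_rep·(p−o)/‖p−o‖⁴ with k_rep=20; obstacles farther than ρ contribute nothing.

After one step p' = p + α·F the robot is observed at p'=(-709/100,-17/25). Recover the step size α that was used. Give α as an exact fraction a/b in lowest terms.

α = 1/5

F_att = 3/4·(g−p) = 3/4·(13,-12) = (9.7500,-9.0000)
o1: d²=10 ≤ ρ²=32; F_rep = 20·(-1,3)/10² = (-0.2000,0.6000)
o2: d²=58 > ρ²=32 → inactive
o3: d²=34 > ρ²=32 → inactive
F = F_att + ΣF_rep = (9.5500,-8.4000)
Δp = p'−p = (1.9100,-1.6800); α = Δx/Fx = (191/100) / (191/20) = 1/5
check: Δy/Fy = (-42/25) / (-42/5) = 1/5 ✓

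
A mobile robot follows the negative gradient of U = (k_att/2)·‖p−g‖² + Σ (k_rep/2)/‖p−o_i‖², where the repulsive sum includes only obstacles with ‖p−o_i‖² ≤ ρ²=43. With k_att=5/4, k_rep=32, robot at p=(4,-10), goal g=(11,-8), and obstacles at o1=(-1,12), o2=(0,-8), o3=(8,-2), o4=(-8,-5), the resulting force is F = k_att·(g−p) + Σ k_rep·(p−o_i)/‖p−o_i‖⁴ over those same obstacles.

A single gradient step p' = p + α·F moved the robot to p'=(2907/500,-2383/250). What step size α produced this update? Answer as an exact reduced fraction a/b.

F_att = 5/4·(g−p) = 5/4·(7,2) = (8.7500,2.5000)
o1: d²=509 > ρ²=43 → inactive
o2: d²=20 ≤ ρ²=43; F_rep = 32·(4,-2)/20² = (0.3200,-0.1600)
o3: d²=80 > ρ²=43 → inactive
o4: d²=169 > ρ²=43 → inactive
F = F_att + ΣF_rep = (9.0700,2.3400)
Δp = p'−p = (1.8140,0.4680); α = Δx/Fx = (907/500) / (907/100) = 1/5
check: Δy/Fy = (117/250) / (117/50) = 1/5 ✓

α = 1/5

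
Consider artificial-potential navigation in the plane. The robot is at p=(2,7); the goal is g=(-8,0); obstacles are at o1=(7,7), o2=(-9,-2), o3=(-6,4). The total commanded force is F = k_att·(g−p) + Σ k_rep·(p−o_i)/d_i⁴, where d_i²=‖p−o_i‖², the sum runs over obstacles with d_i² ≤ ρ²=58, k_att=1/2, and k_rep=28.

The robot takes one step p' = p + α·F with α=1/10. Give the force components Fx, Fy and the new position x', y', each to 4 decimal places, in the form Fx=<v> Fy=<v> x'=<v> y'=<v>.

F_att = 1/2·(g−p) = 1/2·(-10,-7) = (-5.0000,-3.5000)
o1: d²=25 ≤ ρ²=58; F_rep = 28·(-5,0)/25² = (-0.2240,0.0000)
o2: d²=202 > ρ²=58 → inactive
o3: d²=73 > ρ²=58 → inactive
F = F_att + ΣF_rep = (-5.2240,-3.5000)
p' = p + 1/10·F = (1.4776,6.6500)

Fx=-5.2240 Fy=-3.5000 x'=1.4776 y'=6.6500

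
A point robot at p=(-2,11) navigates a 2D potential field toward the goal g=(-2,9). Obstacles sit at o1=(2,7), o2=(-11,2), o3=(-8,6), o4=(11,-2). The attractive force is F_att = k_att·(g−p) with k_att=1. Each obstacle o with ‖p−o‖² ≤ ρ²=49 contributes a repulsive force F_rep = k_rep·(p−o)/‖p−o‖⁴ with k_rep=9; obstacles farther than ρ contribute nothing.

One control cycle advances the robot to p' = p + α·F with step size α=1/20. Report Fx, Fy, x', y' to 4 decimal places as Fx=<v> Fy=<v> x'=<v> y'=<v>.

Fx=-0.0352 Fy=-1.9648 x'=-2.0018 y'=10.9018

F_att = 1·(g−p) = 1·(0,-2) = (0.0000,-2.0000)
o1: d²=32 ≤ ρ²=49; F_rep = 9·(-4,4)/32² = (-0.0352,0.0352)
o2: d²=162 > ρ²=49 → inactive
o3: d²=61 > ρ²=49 → inactive
o4: d²=338 > ρ²=49 → inactive
F = F_att + ΣF_rep = (-0.0352,-1.9648)
p' = p + 1/20·F = (-2.0018,10.9018)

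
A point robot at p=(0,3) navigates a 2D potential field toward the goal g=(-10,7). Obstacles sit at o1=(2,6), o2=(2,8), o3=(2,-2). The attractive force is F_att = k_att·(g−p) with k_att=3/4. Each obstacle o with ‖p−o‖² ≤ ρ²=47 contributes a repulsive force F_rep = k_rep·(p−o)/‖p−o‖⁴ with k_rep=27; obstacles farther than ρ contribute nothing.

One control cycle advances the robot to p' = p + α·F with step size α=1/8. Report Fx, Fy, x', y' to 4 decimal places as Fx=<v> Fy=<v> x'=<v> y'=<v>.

F_att = 3/4·(g−p) = 3/4·(-10,4) = (-7.5000,3.0000)
o1: d²=13 ≤ ρ²=47; F_rep = 27·(-2,-3)/13² = (-0.3195,-0.4793)
o2: d²=29 ≤ ρ²=47; F_rep = 27·(-2,-5)/29² = (-0.0642,-0.1605)
o3: d²=29 ≤ ρ²=47; F_rep = 27·(-2,5)/29² = (-0.0642,0.1605)
F = F_att + ΣF_rep = (-7.9479,2.5207)
p' = p + 1/8·F = (-0.9935,3.3151)

Fx=-7.9479 Fy=2.5207 x'=-0.9935 y'=3.3151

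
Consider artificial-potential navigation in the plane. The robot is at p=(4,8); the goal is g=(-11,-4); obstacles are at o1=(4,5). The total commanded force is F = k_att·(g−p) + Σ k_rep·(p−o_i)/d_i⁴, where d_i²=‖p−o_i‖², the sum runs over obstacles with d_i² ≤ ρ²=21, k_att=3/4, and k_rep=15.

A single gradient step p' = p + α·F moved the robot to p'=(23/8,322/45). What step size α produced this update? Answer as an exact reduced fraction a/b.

α = 1/10

F_att = 3/4·(g−p) = 3/4·(-15,-12) = (-11.2500,-9.0000)
o1: d²=9 ≤ ρ²=21; F_rep = 15·(0,3)/9² = (0.0000,0.5556)
F = F_att + ΣF_rep = (-11.2500,-8.4444)
Δp = p'−p = (-1.1250,-0.8444); α = Δx/Fx = (-9/8) / (-45/4) = 1/10
check: Δy/Fy = (-38/45) / (-76/9) = 1/10 ✓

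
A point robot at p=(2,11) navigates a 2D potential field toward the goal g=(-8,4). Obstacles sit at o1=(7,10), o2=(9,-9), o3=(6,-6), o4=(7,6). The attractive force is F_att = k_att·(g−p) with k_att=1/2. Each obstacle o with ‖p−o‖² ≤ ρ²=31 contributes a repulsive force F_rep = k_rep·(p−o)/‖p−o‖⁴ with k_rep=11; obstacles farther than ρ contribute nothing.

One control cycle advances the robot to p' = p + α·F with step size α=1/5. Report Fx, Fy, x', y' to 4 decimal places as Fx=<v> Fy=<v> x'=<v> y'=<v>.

F_att = 1/2·(g−p) = 1/2·(-10,-7) = (-5.0000,-3.5000)
o1: d²=26 ≤ ρ²=31; F_rep = 11·(-5,1)/26² = (-0.0814,0.0163)
o2: d²=449 > ρ²=31 → inactive
o3: d²=305 > ρ²=31 → inactive
o4: d²=50 > ρ²=31 → inactive
F = F_att + ΣF_rep = (-5.0814,-3.4837)
p' = p + 1/5·F = (0.9837,10.3033)

Fx=-5.0814 Fy=-3.4837 x'=0.9837 y'=10.3033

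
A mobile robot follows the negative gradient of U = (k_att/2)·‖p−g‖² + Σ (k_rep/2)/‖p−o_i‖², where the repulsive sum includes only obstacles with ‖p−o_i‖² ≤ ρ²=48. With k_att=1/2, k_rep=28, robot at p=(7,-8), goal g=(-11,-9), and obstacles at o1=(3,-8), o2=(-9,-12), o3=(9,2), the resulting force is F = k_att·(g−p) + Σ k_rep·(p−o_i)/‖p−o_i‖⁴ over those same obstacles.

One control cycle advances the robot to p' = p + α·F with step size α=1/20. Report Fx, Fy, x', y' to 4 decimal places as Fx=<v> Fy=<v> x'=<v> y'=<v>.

Fx=-8.5625 Fy=-0.5000 x'=6.5719 y'=-8.0250

F_att = 1/2·(g−p) = 1/2·(-18,-1) = (-9.0000,-0.5000)
o1: d²=16 ≤ ρ²=48; F_rep = 28·(4,0)/16² = (0.4375,0.0000)
o2: d²=272 > ρ²=48 → inactive
o3: d²=104 > ρ²=48 → inactive
F = F_att + ΣF_rep = (-8.5625,-0.5000)
p' = p + 1/20·F = (6.5719,-8.0250)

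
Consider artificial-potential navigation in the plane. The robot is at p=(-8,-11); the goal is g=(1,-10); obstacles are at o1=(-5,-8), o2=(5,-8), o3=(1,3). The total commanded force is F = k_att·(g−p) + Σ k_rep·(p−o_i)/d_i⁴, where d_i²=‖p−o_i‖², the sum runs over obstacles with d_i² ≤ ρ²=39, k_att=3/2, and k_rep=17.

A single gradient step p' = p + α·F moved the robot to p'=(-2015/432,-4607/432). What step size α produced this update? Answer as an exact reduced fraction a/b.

F_att = 3/2·(g−p) = 3/2·(9,1) = (13.5000,1.5000)
o1: d²=18 ≤ ρ²=39; F_rep = 17·(-3,-3)/18² = (-0.1574,-0.1574)
o2: d²=178 > ρ²=39 → inactive
o3: d²=277 > ρ²=39 → inactive
F = F_att + ΣF_rep = (13.3426,1.3426)
Δp = p'−p = (3.3356,0.3356); α = Δx/Fx = (1441/432) / (1441/108) = 1/4
check: Δy/Fy = (145/432) / (145/108) = 1/4 ✓

α = 1/4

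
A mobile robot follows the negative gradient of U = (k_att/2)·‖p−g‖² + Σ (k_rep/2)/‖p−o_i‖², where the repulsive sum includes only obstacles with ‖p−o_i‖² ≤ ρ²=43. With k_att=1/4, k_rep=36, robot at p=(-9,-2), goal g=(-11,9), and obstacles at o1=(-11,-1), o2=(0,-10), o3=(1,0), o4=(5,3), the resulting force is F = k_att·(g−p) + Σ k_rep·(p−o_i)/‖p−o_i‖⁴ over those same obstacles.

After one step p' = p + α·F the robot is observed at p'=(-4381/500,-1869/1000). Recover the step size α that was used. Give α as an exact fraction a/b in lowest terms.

α = 1/10

F_att = 1/4·(g−p) = 1/4·(-2,11) = (-0.5000,2.7500)
o1: d²=5 ≤ ρ²=43; F_rep = 36·(2,-1)/5² = (2.8800,-1.4400)
o2: d²=145 > ρ²=43 → inactive
o3: d²=104 > ρ²=43 → inactive
o4: d²=221 > ρ²=43 → inactive
F = F_att + ΣF_rep = (2.3800,1.3100)
Δp = p'−p = (0.2380,0.1310); α = Δx/Fx = (119/500) / (119/50) = 1/10
check: Δy/Fy = (131/1000) / (131/100) = 1/10 ✓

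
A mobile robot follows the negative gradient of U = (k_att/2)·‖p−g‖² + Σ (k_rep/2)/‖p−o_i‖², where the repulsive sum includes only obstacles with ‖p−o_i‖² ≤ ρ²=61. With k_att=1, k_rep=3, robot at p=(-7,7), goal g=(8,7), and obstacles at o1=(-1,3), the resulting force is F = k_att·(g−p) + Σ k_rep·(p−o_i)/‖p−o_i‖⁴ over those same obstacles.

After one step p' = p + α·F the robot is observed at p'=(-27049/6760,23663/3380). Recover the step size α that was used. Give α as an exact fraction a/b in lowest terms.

F_att = 1·(g−p) = 1·(15,0) = (15.0000,0.0000)
o1: d²=52 ≤ ρ²=61; F_rep = 3·(-6,4)/52² = (-0.0067,0.0044)
F = F_att + ΣF_rep = (14.9933,0.0044)
Δp = p'−p = (2.9987,0.0009); α = Δx/Fx = (20271/6760) / (20271/1352) = 1/5
check: Δy/Fy = (3/3380) / (3/676) = 1/5 ✓

α = 1/5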